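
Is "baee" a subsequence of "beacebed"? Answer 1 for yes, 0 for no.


Check if "baee" is a subsequence of "beacebed"
Greedy scan:
  Position 0 ('b'): matches sub[0] = 'b'
  Position 1 ('e'): no match needed
  Position 2 ('a'): matches sub[1] = 'a'
  Position 3 ('c'): no match needed
  Position 4 ('e'): matches sub[2] = 'e'
  Position 5 ('b'): no match needed
  Position 6 ('e'): matches sub[3] = 'e'
  Position 7 ('d'): no match needed
All 4 characters matched => is a subsequence

1


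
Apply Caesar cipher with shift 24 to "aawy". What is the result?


Caesar cipher: shift "aawy" by 24
  'a' (pos 0) + 24 = pos 24 = 'y'
  'a' (pos 0) + 24 = pos 24 = 'y'
  'w' (pos 22) + 24 = pos 20 = 'u'
  'y' (pos 24) + 24 = pos 22 = 'w'
Result: yyuw

yyuw


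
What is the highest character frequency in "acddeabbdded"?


Input: acddeabbdded
Character counts:
  'a': 2
  'b': 2
  'c': 1
  'd': 5
  'e': 2
Maximum frequency: 5

5


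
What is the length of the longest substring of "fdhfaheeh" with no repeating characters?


Input: "fdhfaheeh"
Sliding window (track last position of each char):
  Position 0 ('f'): window [0,0] length 1 -- new best
  Position 1 ('d'): window [0,1] length 2 -- new best
  Position 2 ('h'): window [0,2] length 3 -- new best
  Position 3 ('f'): repeat (last at 0), move window start to 1
  Position 3 ('f'): window [1,3] length 3
  Position 4 ('a'): window [1,4] length 4 -- new best
  Position 5 ('h'): repeat (last at 2), move window start to 3
  Position 5 ('h'): window [3,5] length 3
  Position 6 ('e'): window [3,6] length 4
  Position 7 ('e'): repeat (last at 6), move window start to 7
  Position 7 ('e'): window [7,7] length 1
  Position 8 ('h'): window [7,8] length 2
Longest substring with no repeats: "dhfa" with length 4

4


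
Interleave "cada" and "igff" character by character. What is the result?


Interleaving "cada" and "igff":
  Position 0: 'c' from first, 'i' from second => "ci"
  Position 1: 'a' from first, 'g' from second => "ag"
  Position 2: 'd' from first, 'f' from second => "df"
  Position 3: 'a' from first, 'f' from second => "af"
Result: ciagdfaf

ciagdfaf


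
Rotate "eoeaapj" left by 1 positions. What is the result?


Input: "eoeaapj", rotate left by 1
First 1 characters: "e"
Remaining characters: "oeaapj"
Concatenate remaining + first: "oeaapj" + "e" = "oeaapje"

oeaapje


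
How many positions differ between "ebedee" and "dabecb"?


Comparing "ebedee" and "dabecb" position by position:
  Position 0: 'e' vs 'd' => DIFFER
  Position 1: 'b' vs 'a' => DIFFER
  Position 2: 'e' vs 'b' => DIFFER
  Position 3: 'd' vs 'e' => DIFFER
  Position 4: 'e' vs 'c' => DIFFER
  Position 5: 'e' vs 'b' => DIFFER
Positions that differ: 6

6


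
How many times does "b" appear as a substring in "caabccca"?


Searching for "b" in "caabccca"
Scanning each position:
  Position 0: "c" => no
  Position 1: "a" => no
  Position 2: "a" => no
  Position 3: "b" => MATCH
  Position 4: "c" => no
  Position 5: "c" => no
  Position 6: "c" => no
  Position 7: "a" => no
Total occurrences: 1

1


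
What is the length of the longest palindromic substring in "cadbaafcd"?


Input: "cadbaafcd"
Checking substrings for palindromes:
  [4:6] "aa" (len 2) => palindrome
Longest palindromic substring: "aa" with length 2

2


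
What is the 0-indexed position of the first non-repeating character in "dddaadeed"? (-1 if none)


Input: dddaadeed
Character frequencies:
  'a': 2
  'd': 5
  'e': 2
Scanning left to right for freq == 1:
  Position 0 ('d'): freq=5, skip
  Position 1 ('d'): freq=5, skip
  Position 2 ('d'): freq=5, skip
  Position 3 ('a'): freq=2, skip
  Position 4 ('a'): freq=2, skip
  Position 5 ('d'): freq=5, skip
  Position 6 ('e'): freq=2, skip
  Position 7 ('e'): freq=2, skip
  Position 8 ('d'): freq=5, skip
  No unique character found => answer = -1

-1


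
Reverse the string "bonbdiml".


Input: bonbdiml
Reading characters right to left:
  Position 7: 'l'
  Position 6: 'm'
  Position 5: 'i'
  Position 4: 'd'
  Position 3: 'b'
  Position 2: 'n'
  Position 1: 'o'
  Position 0: 'b'
Reversed: lmidbnob

lmidbnob


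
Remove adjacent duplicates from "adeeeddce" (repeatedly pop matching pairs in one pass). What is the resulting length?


Input: adeeeddce
Stack-based adjacent duplicate removal:
  Read 'a': push. Stack: a
  Read 'd': push. Stack: ad
  Read 'e': push. Stack: ade
  Read 'e': matches stack top 'e' => pop. Stack: ad
  Read 'e': push. Stack: ade
  Read 'd': push. Stack: aded
  Read 'd': matches stack top 'd' => pop. Stack: ade
  Read 'c': push. Stack: adec
  Read 'e': push. Stack: adece
Final stack: "adece" (length 5)

5


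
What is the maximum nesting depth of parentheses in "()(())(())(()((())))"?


Input: "()(())(())(()((())))"
Tracking depth:
  Position 0 '(': depth becomes 1
  Position 1 ')': depth becomes 0
  Position 2 '(': depth becomes 1
  Position 3 '(': depth becomes 2
  Position 4 ')': depth becomes 1
  Position 5 ')': depth becomes 0
  Position 6 '(': depth becomes 1
  Position 7 '(': depth becomes 2
  Position 8 ')': depth becomes 1
  Position 9 ')': depth becomes 0
  Position 10 '(': depth becomes 1
  Position 11 '(': depth becomes 2
  Position 12 ')': depth becomes 1
  Position 13 '(': depth becomes 2
  Position 14 '(': depth becomes 3
  Position 15 '(': depth becomes 4
  Position 16 ')': depth becomes 3
  Position 17 ')': depth becomes 2
  Position 18 ')': depth becomes 1
  Position 19 ')': depth becomes 0
Maximum depth reached: 4

4


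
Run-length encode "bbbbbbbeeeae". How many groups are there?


Input: bbbbbbbeeeae
Scanning for consecutive runs:
  Group 1: 'b' x 7 (positions 0-6)
  Group 2: 'e' x 3 (positions 7-9)
  Group 3: 'a' x 1 (positions 10-10)
  Group 4: 'e' x 1 (positions 11-11)
Total groups: 4

4


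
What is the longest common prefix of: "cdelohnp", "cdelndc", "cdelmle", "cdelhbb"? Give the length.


Words: cdelohnp, cdelndc, cdelmle, cdelhbb
  Position 0: all 'c' => match
  Position 1: all 'd' => match
  Position 2: all 'e' => match
  Position 3: all 'l' => match
  Position 4: ('o', 'n', 'm', 'h') => mismatch, stop
LCP = "cdel" (length 4)

4


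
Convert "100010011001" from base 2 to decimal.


Input: "100010011001" in base 2
Positional expansion:
  Digit '1' (value 1) x 2^11 = 2048
  Digit '0' (value 0) x 2^10 = 0
  Digit '0' (value 0) x 2^9 = 0
  Digit '0' (value 0) x 2^8 = 0
  Digit '1' (value 1) x 2^7 = 128
  Digit '0' (value 0) x 2^6 = 0
  Digit '0' (value 0) x 2^5 = 0
  Digit '1' (value 1) x 2^4 = 16
  Digit '1' (value 1) x 2^3 = 8
  Digit '0' (value 0) x 2^2 = 0
  Digit '0' (value 0) x 2^1 = 0
  Digit '1' (value 1) x 2^0 = 1
Sum = 2201

2201


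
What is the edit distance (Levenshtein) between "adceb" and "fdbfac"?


Computing edit distance: "adceb" -> "fdbfac"
DP table:
           f    d    b    f    a    c
      0    1    2    3    4    5    6
  a   1    1    2    3    4    4    5
  d   2    2    1    2    3    4    5
  c   3    3    2    2    3    4    4
  e   4    4    3    3    3    4    5
  b   5    5    4    3    4    4    5
Edit distance = dp[5][6] = 5

5


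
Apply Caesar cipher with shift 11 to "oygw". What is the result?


Caesar cipher: shift "oygw" by 11
  'o' (pos 14) + 11 = pos 25 = 'z'
  'y' (pos 24) + 11 = pos 9 = 'j'
  'g' (pos 6) + 11 = pos 17 = 'r'
  'w' (pos 22) + 11 = pos 7 = 'h'
Result: zjrh

zjrh


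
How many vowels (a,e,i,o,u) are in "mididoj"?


Input: mididoj
Checking each character:
  'm' at position 0: consonant
  'i' at position 1: vowel (running total: 1)
  'd' at position 2: consonant
  'i' at position 3: vowel (running total: 2)
  'd' at position 4: consonant
  'o' at position 5: vowel (running total: 3)
  'j' at position 6: consonant
Total vowels: 3

3


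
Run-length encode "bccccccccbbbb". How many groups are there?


Input: bccccccccbbbb
Scanning for consecutive runs:
  Group 1: 'b' x 1 (positions 0-0)
  Group 2: 'c' x 8 (positions 1-8)
  Group 3: 'b' x 4 (positions 9-12)
Total groups: 3

3


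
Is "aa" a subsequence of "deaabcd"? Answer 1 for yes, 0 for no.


Check if "aa" is a subsequence of "deaabcd"
Greedy scan:
  Position 0 ('d'): no match needed
  Position 1 ('e'): no match needed
  Position 2 ('a'): matches sub[0] = 'a'
  Position 3 ('a'): matches sub[1] = 'a'
  Position 4 ('b'): no match needed
  Position 5 ('c'): no match needed
  Position 6 ('d'): no match needed
All 2 characters matched => is a subsequence

1


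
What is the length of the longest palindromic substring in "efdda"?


Input: "efdda"
Checking substrings for palindromes:
  [2:4] "dd" (len 2) => palindrome
Longest palindromic substring: "dd" with length 2

2


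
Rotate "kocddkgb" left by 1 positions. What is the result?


Input: "kocddkgb", rotate left by 1
First 1 characters: "k"
Remaining characters: "ocddkgb"
Concatenate remaining + first: "ocddkgb" + "k" = "ocddkgbk"

ocddkgbk


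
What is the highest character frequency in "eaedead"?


Input: eaedead
Character counts:
  'a': 2
  'd': 2
  'e': 3
Maximum frequency: 3

3


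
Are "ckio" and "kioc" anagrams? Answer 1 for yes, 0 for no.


Strings: "ckio", "kioc"
Sorted first:  ciko
Sorted second: ciko
Sorted forms match => anagrams

1


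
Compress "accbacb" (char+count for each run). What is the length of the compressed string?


Input: accbacb
Runs:
  'a' x 1 => "a1"
  'c' x 2 => "c2"
  'b' x 1 => "b1"
  'a' x 1 => "a1"
  'c' x 1 => "c1"
  'b' x 1 => "b1"
Compressed: "a1c2b1a1c1b1"
Compressed length: 12

12


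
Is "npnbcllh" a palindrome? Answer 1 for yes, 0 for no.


Input: npnbcllh
Reversed: hllcbnpn
  Compare pos 0 ('n') with pos 7 ('h'): MISMATCH
  Compare pos 1 ('p') with pos 6 ('l'): MISMATCH
  Compare pos 2 ('n') with pos 5 ('l'): MISMATCH
  Compare pos 3 ('b') with pos 4 ('c'): MISMATCH
Result: not a palindrome

0


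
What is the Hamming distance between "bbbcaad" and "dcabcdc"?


Comparing "bbbcaad" and "dcabcdc" position by position:
  Position 0: 'b' vs 'd' => differ
  Position 1: 'b' vs 'c' => differ
  Position 2: 'b' vs 'a' => differ
  Position 3: 'c' vs 'b' => differ
  Position 4: 'a' vs 'c' => differ
  Position 5: 'a' vs 'd' => differ
  Position 6: 'd' vs 'c' => differ
Total differences (Hamming distance): 7

7


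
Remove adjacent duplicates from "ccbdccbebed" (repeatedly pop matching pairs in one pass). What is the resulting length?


Input: ccbdccbebed
Stack-based adjacent duplicate removal:
  Read 'c': push. Stack: c
  Read 'c': matches stack top 'c' => pop. Stack: (empty)
  Read 'b': push. Stack: b
  Read 'd': push. Stack: bd
  Read 'c': push. Stack: bdc
  Read 'c': matches stack top 'c' => pop. Stack: bd
  Read 'b': push. Stack: bdb
  Read 'e': push. Stack: bdbe
  Read 'b': push. Stack: bdbeb
  Read 'e': push. Stack: bdbebe
  Read 'd': push. Stack: bdbebed
Final stack: "bdbebed" (length 7)

7


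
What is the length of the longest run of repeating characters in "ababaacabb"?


Input: "ababaacabb"
Scanning for longest run:
  Position 1 ('b'): new char, reset run to 1
  Position 2 ('a'): new char, reset run to 1
  Position 3 ('b'): new char, reset run to 1
  Position 4 ('a'): new char, reset run to 1
  Position 5 ('a'): continues run of 'a', length=2
  Position 6 ('c'): new char, reset run to 1
  Position 7 ('a'): new char, reset run to 1
  Position 8 ('b'): new char, reset run to 1
  Position 9 ('b'): continues run of 'b', length=2
Longest run: 'a' with length 2

2


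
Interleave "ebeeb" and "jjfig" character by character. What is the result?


Interleaving "ebeeb" and "jjfig":
  Position 0: 'e' from first, 'j' from second => "ej"
  Position 1: 'b' from first, 'j' from second => "bj"
  Position 2: 'e' from first, 'f' from second => "ef"
  Position 3: 'e' from first, 'i' from second => "ei"
  Position 4: 'b' from first, 'g' from second => "bg"
Result: ejbjefeibg

ejbjefeibg


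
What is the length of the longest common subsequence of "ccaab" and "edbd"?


LCS of "ccaab" and "edbd"
DP table:
           e    d    b    d
      0    0    0    0    0
  c   0    0    0    0    0
  c   0    0    0    0    0
  a   0    0    0    0    0
  a   0    0    0    0    0
  b   0    0    0    1    1
LCS length = dp[5][4] = 1

1


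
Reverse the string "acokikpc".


Input: acokikpc
Reading characters right to left:
  Position 7: 'c'
  Position 6: 'p'
  Position 5: 'k'
  Position 4: 'i'
  Position 3: 'k'
  Position 2: 'o'
  Position 1: 'c'
  Position 0: 'a'
Reversed: cpkikoca

cpkikoca


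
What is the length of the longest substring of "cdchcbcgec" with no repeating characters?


Input: "cdchcbcgec"
Sliding window (track last position of each char):
  Position 0 ('c'): window [0,0] length 1 -- new best
  Position 1 ('d'): window [0,1] length 2 -- new best
  Position 2 ('c'): repeat (last at 0), move window start to 1
  Position 2 ('c'): window [1,2] length 2
  Position 3 ('h'): window [1,3] length 3 -- new best
  Position 4 ('c'): repeat (last at 2), move window start to 3
  Position 4 ('c'): window [3,4] length 2
  Position 5 ('b'): window [3,5] length 3
  Position 6 ('c'): repeat (last at 4), move window start to 5
  Position 6 ('c'): window [5,6] length 2
  Position 7 ('g'): window [5,7] length 3
  Position 8 ('e'): window [5,8] length 4 -- new best
  Position 9 ('c'): repeat (last at 6), move window start to 7
  Position 9 ('c'): window [7,9] length 3
Longest substring with no repeats: "bcge" with length 4

4


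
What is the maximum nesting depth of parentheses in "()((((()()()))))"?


Input: "()((((()()()))))"
Tracking depth:
  Position 0 '(': depth becomes 1
  Position 1 ')': depth becomes 0
  Position 2 '(': depth becomes 1
  Position 3 '(': depth becomes 2
  Position 4 '(': depth becomes 3
  Position 5 '(': depth becomes 4
  Position 6 '(': depth becomes 5
  Position 7 ')': depth becomes 4
  Position 8 '(': depth becomes 5
  Position 9 ')': depth becomes 4
  Position 10 '(': depth becomes 5
  Position 11 ')': depth becomes 4
  Position 12 ')': depth becomes 3
  Position 13 ')': depth becomes 2
  Position 14 ')': depth becomes 1
  Position 15 ')': depth becomes 0
Maximum depth reached: 5

5


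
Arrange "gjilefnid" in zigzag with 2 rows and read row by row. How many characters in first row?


Zigzag "gjilefnid" into 2 rows:
Placing characters:
  'g' => row 0
  'j' => row 1
  'i' => row 0
  'l' => row 1
  'e' => row 0
  'f' => row 1
  'n' => row 0
  'i' => row 1
  'd' => row 0
Rows:
  Row 0: "giend"
  Row 1: "jlfi"
First row length: 5

5


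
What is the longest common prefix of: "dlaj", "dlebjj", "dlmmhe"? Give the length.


Words: dlaj, dlebjj, dlmmhe
  Position 0: all 'd' => match
  Position 1: all 'l' => match
  Position 2: ('a', 'e', 'm') => mismatch, stop
LCP = "dl" (length 2)

2


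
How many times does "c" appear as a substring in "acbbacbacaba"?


Searching for "c" in "acbbacbacaba"
Scanning each position:
  Position 0: "a" => no
  Position 1: "c" => MATCH
  Position 2: "b" => no
  Position 3: "b" => no
  Position 4: "a" => no
  Position 5: "c" => MATCH
  Position 6: "b" => no
  Position 7: "a" => no
  Position 8: "c" => MATCH
  Position 9: "a" => no
  Position 10: "b" => no
  Position 11: "a" => no
Total occurrences: 3

3


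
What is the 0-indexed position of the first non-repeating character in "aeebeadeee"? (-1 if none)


Input: aeebeadeee
Character frequencies:
  'a': 2
  'b': 1
  'd': 1
  'e': 6
Scanning left to right for freq == 1:
  Position 0 ('a'): freq=2, skip
  Position 1 ('e'): freq=6, skip
  Position 2 ('e'): freq=6, skip
  Position 3 ('b'): unique! => answer = 3

3


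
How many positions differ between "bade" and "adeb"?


Comparing "bade" and "adeb" position by position:
  Position 0: 'b' vs 'a' => DIFFER
  Position 1: 'a' vs 'd' => DIFFER
  Position 2: 'd' vs 'e' => DIFFER
  Position 3: 'e' vs 'b' => DIFFER
Positions that differ: 4

4


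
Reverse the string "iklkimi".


Input: iklkimi
Reading characters right to left:
  Position 6: 'i'
  Position 5: 'm'
  Position 4: 'i'
  Position 3: 'k'
  Position 2: 'l'
  Position 1: 'k'
  Position 0: 'i'
Reversed: imiklki

imiklki


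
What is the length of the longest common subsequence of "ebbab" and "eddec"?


LCS of "ebbab" and "eddec"
DP table:
           e    d    d    e    c
      0    0    0    0    0    0
  e   0    1    1    1    1    1
  b   0    1    1    1    1    1
  b   0    1    1    1    1    1
  a   0    1    1    1    1    1
  b   0    1    1    1    1    1
LCS length = dp[5][5] = 1

1


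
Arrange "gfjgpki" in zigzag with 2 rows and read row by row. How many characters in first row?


Zigzag "gfjgpki" into 2 rows:
Placing characters:
  'g' => row 0
  'f' => row 1
  'j' => row 0
  'g' => row 1
  'p' => row 0
  'k' => row 1
  'i' => row 0
Rows:
  Row 0: "gjpi"
  Row 1: "fgk"
First row length: 4

4


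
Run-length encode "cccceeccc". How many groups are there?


Input: cccceeccc
Scanning for consecutive runs:
  Group 1: 'c' x 4 (positions 0-3)
  Group 2: 'e' x 2 (positions 4-5)
  Group 3: 'c' x 3 (positions 6-8)
Total groups: 3

3


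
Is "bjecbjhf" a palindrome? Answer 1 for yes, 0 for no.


Input: bjecbjhf
Reversed: fhjbcejb
  Compare pos 0 ('b') with pos 7 ('f'): MISMATCH
  Compare pos 1 ('j') with pos 6 ('h'): MISMATCH
  Compare pos 2 ('e') with pos 5 ('j'): MISMATCH
  Compare pos 3 ('c') with pos 4 ('b'): MISMATCH
Result: not a palindrome

0


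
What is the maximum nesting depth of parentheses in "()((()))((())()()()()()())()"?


Input: "()((()))((())()()()()()())()"
Tracking depth:
  Position 0 '(': depth becomes 1
  Position 1 ')': depth becomes 0
  Position 2 '(': depth becomes 1
  Position 3 '(': depth becomes 2
  Position 4 '(': depth becomes 3
  Position 5 ')': depth becomes 2
  Position 6 ')': depth becomes 1
  Position 7 ')': depth becomes 0
  Position 8 '(': depth becomes 1
  Position 9 '(': depth becomes 2
  Position 10 '(': depth becomes 3
  Position 11 ')': depth becomes 2
  Position 12 ')': depth becomes 1
  Position 13 '(': depth becomes 2
  Position 14 ')': depth becomes 1
  Position 15 '(': depth becomes 2
  Position 16 ')': depth becomes 1
  Position 17 '(': depth becomes 2
  Position 18 ')': depth becomes 1
  Position 19 '(': depth becomes 2
  Position 20 ')': depth becomes 1
  Position 21 '(': depth becomes 2
  Position 22 ')': depth becomes 1
  Position 23 '(': depth becomes 2
  Position 24 ')': depth becomes 1
  Position 25 ')': depth becomes 0
  Position 26 '(': depth becomes 1
  Position 27 ')': depth becomes 0
Maximum depth reached: 3

3


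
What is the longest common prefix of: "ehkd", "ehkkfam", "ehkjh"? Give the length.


Words: ehkd, ehkkfam, ehkjh
  Position 0: all 'e' => match
  Position 1: all 'h' => match
  Position 2: all 'k' => match
  Position 3: ('d', 'k', 'j') => mismatch, stop
LCP = "ehk" (length 3)

3


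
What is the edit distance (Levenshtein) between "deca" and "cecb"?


Computing edit distance: "deca" -> "cecb"
DP table:
           c    e    c    b
      0    1    2    3    4
  d   1    1    2    3    4
  e   2    2    1    2    3
  c   3    2    2    1    2
  a   4    3    3    2    2
Edit distance = dp[4][4] = 2

2


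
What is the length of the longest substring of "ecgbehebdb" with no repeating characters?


Input: "ecgbehebdb"
Sliding window (track last position of each char):
  Position 0 ('e'): window [0,0] length 1 -- new best
  Position 1 ('c'): window [0,1] length 2 -- new best
  Position 2 ('g'): window [0,2] length 3 -- new best
  Position 3 ('b'): window [0,3] length 4 -- new best
  Position 4 ('e'): repeat (last at 0), move window start to 1
  Position 4 ('e'): window [1,4] length 4
  Position 5 ('h'): window [1,5] length 5 -- new best
  Position 6 ('e'): repeat (last at 4), move window start to 5
  Position 6 ('e'): window [5,6] length 2
  Position 7 ('b'): window [5,7] length 3
  Position 8 ('d'): window [5,8] length 4
  Position 9 ('b'): repeat (last at 7), move window start to 8
  Position 9 ('b'): window [8,9] length 2
Longest substring with no repeats: "cgbeh" with length 5

5


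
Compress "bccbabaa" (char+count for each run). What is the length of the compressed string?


Input: bccbabaa
Runs:
  'b' x 1 => "b1"
  'c' x 2 => "c2"
  'b' x 1 => "b1"
  'a' x 1 => "a1"
  'b' x 1 => "b1"
  'a' x 2 => "a2"
Compressed: "b1c2b1a1b1a2"
Compressed length: 12

12


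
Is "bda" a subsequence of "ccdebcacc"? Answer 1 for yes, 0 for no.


Check if "bda" is a subsequence of "ccdebcacc"
Greedy scan:
  Position 0 ('c'): no match needed
  Position 1 ('c'): no match needed
  Position 2 ('d'): no match needed
  Position 3 ('e'): no match needed
  Position 4 ('b'): matches sub[0] = 'b'
  Position 5 ('c'): no match needed
  Position 6 ('a'): no match needed
  Position 7 ('c'): no match needed
  Position 8 ('c'): no match needed
Only matched 1/3 characters => not a subsequence

0


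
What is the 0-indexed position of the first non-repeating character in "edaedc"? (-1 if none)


Input: edaedc
Character frequencies:
  'a': 1
  'c': 1
  'd': 2
  'e': 2
Scanning left to right for freq == 1:
  Position 0 ('e'): freq=2, skip
  Position 1 ('d'): freq=2, skip
  Position 2 ('a'): unique! => answer = 2

2


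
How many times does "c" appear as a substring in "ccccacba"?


Searching for "c" in "ccccacba"
Scanning each position:
  Position 0: "c" => MATCH
  Position 1: "c" => MATCH
  Position 2: "c" => MATCH
  Position 3: "c" => MATCH
  Position 4: "a" => no
  Position 5: "c" => MATCH
  Position 6: "b" => no
  Position 7: "a" => no
Total occurrences: 5

5


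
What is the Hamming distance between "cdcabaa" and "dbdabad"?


Comparing "cdcabaa" and "dbdabad" position by position:
  Position 0: 'c' vs 'd' => differ
  Position 1: 'd' vs 'b' => differ
  Position 2: 'c' vs 'd' => differ
  Position 3: 'a' vs 'a' => same
  Position 4: 'b' vs 'b' => same
  Position 5: 'a' vs 'a' => same
  Position 6: 'a' vs 'd' => differ
Total differences (Hamming distance): 4

4


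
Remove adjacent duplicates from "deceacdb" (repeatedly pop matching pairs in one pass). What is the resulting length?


Input: deceacdb
Stack-based adjacent duplicate removal:
  Read 'd': push. Stack: d
  Read 'e': push. Stack: de
  Read 'c': push. Stack: dec
  Read 'e': push. Stack: dece
  Read 'a': push. Stack: decea
  Read 'c': push. Stack: deceac
  Read 'd': push. Stack: deceacd
  Read 'b': push. Stack: deceacdb
Final stack: "deceacdb" (length 8)

8


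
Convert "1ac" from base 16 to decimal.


Input: "1ac" in base 16
Positional expansion:
  Digit '1' (value 1) x 16^2 = 256
  Digit 'a' (value 10) x 16^1 = 160
  Digit 'c' (value 12) x 16^0 = 12
Sum = 428

428


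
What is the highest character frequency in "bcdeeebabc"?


Input: bcdeeebabc
Character counts:
  'a': 1
  'b': 3
  'c': 2
  'd': 1
  'e': 3
Maximum frequency: 3

3


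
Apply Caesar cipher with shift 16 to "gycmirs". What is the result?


Caesar cipher: shift "gycmirs" by 16
  'g' (pos 6) + 16 = pos 22 = 'w'
  'y' (pos 24) + 16 = pos 14 = 'o'
  'c' (pos 2) + 16 = pos 18 = 's'
  'm' (pos 12) + 16 = pos 2 = 'c'
  'i' (pos 8) + 16 = pos 24 = 'y'
  'r' (pos 17) + 16 = pos 7 = 'h'
  's' (pos 18) + 16 = pos 8 = 'i'
Result: woscyhi

woscyhi


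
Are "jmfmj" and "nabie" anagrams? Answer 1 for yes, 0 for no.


Strings: "jmfmj", "nabie"
Sorted first:  fjjmm
Sorted second: abein
Differ at position 0: 'f' vs 'a' => not anagrams

0


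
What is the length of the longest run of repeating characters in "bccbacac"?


Input: "bccbacac"
Scanning for longest run:
  Position 1 ('c'): new char, reset run to 1
  Position 2 ('c'): continues run of 'c', length=2
  Position 3 ('b'): new char, reset run to 1
  Position 4 ('a'): new char, reset run to 1
  Position 5 ('c'): new char, reset run to 1
  Position 6 ('a'): new char, reset run to 1
  Position 7 ('c'): new char, reset run to 1
Longest run: 'c' with length 2

2


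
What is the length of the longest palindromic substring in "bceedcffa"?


Input: "bceedcffa"
Checking substrings for palindromes:
  [2:4] "ee" (len 2) => palindrome
  [6:8] "ff" (len 2) => palindrome
Longest palindromic substring: "ee" with length 2

2


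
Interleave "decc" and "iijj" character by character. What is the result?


Interleaving "decc" and "iijj":
  Position 0: 'd' from first, 'i' from second => "di"
  Position 1: 'e' from first, 'i' from second => "ei"
  Position 2: 'c' from first, 'j' from second => "cj"
  Position 3: 'c' from first, 'j' from second => "cj"
Result: dieicjcj

dieicjcj


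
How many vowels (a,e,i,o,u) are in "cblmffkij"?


Input: cblmffkij
Checking each character:
  'c' at position 0: consonant
  'b' at position 1: consonant
  'l' at position 2: consonant
  'm' at position 3: consonant
  'f' at position 4: consonant
  'f' at position 5: consonant
  'k' at position 6: consonant
  'i' at position 7: vowel (running total: 1)
  'j' at position 8: consonant
Total vowels: 1

1


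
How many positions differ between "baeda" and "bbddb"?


Comparing "baeda" and "bbddb" position by position:
  Position 0: 'b' vs 'b' => same
  Position 1: 'a' vs 'b' => DIFFER
  Position 2: 'e' vs 'd' => DIFFER
  Position 3: 'd' vs 'd' => same
  Position 4: 'a' vs 'b' => DIFFER
Positions that differ: 3

3


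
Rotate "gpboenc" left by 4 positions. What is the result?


Input: "gpboenc", rotate left by 4
First 4 characters: "gpbo"
Remaining characters: "enc"
Concatenate remaining + first: "enc" + "gpbo" = "encgpbo"

encgpbo


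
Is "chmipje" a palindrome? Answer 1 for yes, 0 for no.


Input: chmipje
Reversed: ejpimhc
  Compare pos 0 ('c') with pos 6 ('e'): MISMATCH
  Compare pos 1 ('h') with pos 5 ('j'): MISMATCH
  Compare pos 2 ('m') with pos 4 ('p'): MISMATCH
Result: not a palindrome

0


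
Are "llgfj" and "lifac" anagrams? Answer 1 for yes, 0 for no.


Strings: "llgfj", "lifac"
Sorted first:  fgjll
Sorted second: acfil
Differ at position 0: 'f' vs 'a' => not anagrams

0


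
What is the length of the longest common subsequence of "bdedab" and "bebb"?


LCS of "bdedab" and "bebb"
DP table:
           b    e    b    b
      0    0    0    0    0
  b   0    1    1    1    1
  d   0    1    1    1    1
  e   0    1    2    2    2
  d   0    1    2    2    2
  a   0    1    2    2    2
  b   0    1    2    3    3
LCS length = dp[6][4] = 3

3


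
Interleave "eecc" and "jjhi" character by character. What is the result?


Interleaving "eecc" and "jjhi":
  Position 0: 'e' from first, 'j' from second => "ej"
  Position 1: 'e' from first, 'j' from second => "ej"
  Position 2: 'c' from first, 'h' from second => "ch"
  Position 3: 'c' from first, 'i' from second => "ci"
Result: ejejchci

ejejchci


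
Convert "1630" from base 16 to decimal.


Input: "1630" in base 16
Positional expansion:
  Digit '1' (value 1) x 16^3 = 4096
  Digit '6' (value 6) x 16^2 = 1536
  Digit '3' (value 3) x 16^1 = 48
  Digit '0' (value 0) x 16^0 = 0
Sum = 5680

5680


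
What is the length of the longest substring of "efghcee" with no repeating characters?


Input: "efghcee"
Sliding window (track last position of each char):
  Position 0 ('e'): window [0,0] length 1 -- new best
  Position 1 ('f'): window [0,1] length 2 -- new best
  Position 2 ('g'): window [0,2] length 3 -- new best
  Position 3 ('h'): window [0,3] length 4 -- new best
  Position 4 ('c'): window [0,4] length 5 -- new best
  Position 5 ('e'): repeat (last at 0), move window start to 1
  Position 5 ('e'): window [1,5] length 5
  Position 6 ('e'): repeat (last at 5), move window start to 6
  Position 6 ('e'): window [6,6] length 1
Longest substring with no repeats: "efghc" with length 5

5


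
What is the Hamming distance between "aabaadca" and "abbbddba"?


Comparing "aabaadca" and "abbbddba" position by position:
  Position 0: 'a' vs 'a' => same
  Position 1: 'a' vs 'b' => differ
  Position 2: 'b' vs 'b' => same
  Position 3: 'a' vs 'b' => differ
  Position 4: 'a' vs 'd' => differ
  Position 5: 'd' vs 'd' => same
  Position 6: 'c' vs 'b' => differ
  Position 7: 'a' vs 'a' => same
Total differences (Hamming distance): 4

4


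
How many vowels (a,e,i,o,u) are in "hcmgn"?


Input: hcmgn
Checking each character:
  'h' at position 0: consonant
  'c' at position 1: consonant
  'm' at position 2: consonant
  'g' at position 3: consonant
  'n' at position 4: consonant
Total vowels: 0

0


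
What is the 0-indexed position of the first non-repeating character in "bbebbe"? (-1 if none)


Input: bbebbe
Character frequencies:
  'b': 4
  'e': 2
Scanning left to right for freq == 1:
  Position 0 ('b'): freq=4, skip
  Position 1 ('b'): freq=4, skip
  Position 2 ('e'): freq=2, skip
  Position 3 ('b'): freq=4, skip
  Position 4 ('b'): freq=4, skip
  Position 5 ('e'): freq=2, skip
  No unique character found => answer = -1

-1


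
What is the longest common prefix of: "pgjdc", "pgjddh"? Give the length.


Words: pgjdc, pgjddh
  Position 0: all 'p' => match
  Position 1: all 'g' => match
  Position 2: all 'j' => match
  Position 3: all 'd' => match
  Position 4: ('c', 'd') => mismatch, stop
LCP = "pgjd" (length 4)

4


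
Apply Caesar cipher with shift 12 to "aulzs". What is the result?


Caesar cipher: shift "aulzs" by 12
  'a' (pos 0) + 12 = pos 12 = 'm'
  'u' (pos 20) + 12 = pos 6 = 'g'
  'l' (pos 11) + 12 = pos 23 = 'x'
  'z' (pos 25) + 12 = pos 11 = 'l'
  's' (pos 18) + 12 = pos 4 = 'e'
Result: mgxle

mgxle


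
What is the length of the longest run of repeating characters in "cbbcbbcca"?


Input: "cbbcbbcca"
Scanning for longest run:
  Position 1 ('b'): new char, reset run to 1
  Position 2 ('b'): continues run of 'b', length=2
  Position 3 ('c'): new char, reset run to 1
  Position 4 ('b'): new char, reset run to 1
  Position 5 ('b'): continues run of 'b', length=2
  Position 6 ('c'): new char, reset run to 1
  Position 7 ('c'): continues run of 'c', length=2
  Position 8 ('a'): new char, reset run to 1
Longest run: 'b' with length 2

2


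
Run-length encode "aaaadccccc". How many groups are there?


Input: aaaadccccc
Scanning for consecutive runs:
  Group 1: 'a' x 4 (positions 0-3)
  Group 2: 'd' x 1 (positions 4-4)
  Group 3: 'c' x 5 (positions 5-9)
Total groups: 3

3


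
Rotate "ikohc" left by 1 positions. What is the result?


Input: "ikohc", rotate left by 1
First 1 characters: "i"
Remaining characters: "kohc"
Concatenate remaining + first: "kohc" + "i" = "kohci"

kohci


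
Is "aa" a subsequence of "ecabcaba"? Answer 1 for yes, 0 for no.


Check if "aa" is a subsequence of "ecabcaba"
Greedy scan:
  Position 0 ('e'): no match needed
  Position 1 ('c'): no match needed
  Position 2 ('a'): matches sub[0] = 'a'
  Position 3 ('b'): no match needed
  Position 4 ('c'): no match needed
  Position 5 ('a'): matches sub[1] = 'a'
  Position 6 ('b'): no match needed
  Position 7 ('a'): no match needed
All 2 characters matched => is a subsequence

1


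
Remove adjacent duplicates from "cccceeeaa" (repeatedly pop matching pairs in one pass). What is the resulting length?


Input: cccceeeaa
Stack-based adjacent duplicate removal:
  Read 'c': push. Stack: c
  Read 'c': matches stack top 'c' => pop. Stack: (empty)
  Read 'c': push. Stack: c
  Read 'c': matches stack top 'c' => pop. Stack: (empty)
  Read 'e': push. Stack: e
  Read 'e': matches stack top 'e' => pop. Stack: (empty)
  Read 'e': push. Stack: e
  Read 'a': push. Stack: ea
  Read 'a': matches stack top 'a' => pop. Stack: e
Final stack: "e" (length 1)

1


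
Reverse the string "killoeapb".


Input: killoeapb
Reading characters right to left:
  Position 8: 'b'
  Position 7: 'p'
  Position 6: 'a'
  Position 5: 'e'
  Position 4: 'o'
  Position 3: 'l'
  Position 2: 'l'
  Position 1: 'i'
  Position 0: 'k'
Reversed: bpaeollik

bpaeollik


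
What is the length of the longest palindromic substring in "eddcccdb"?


Input: "eddcccdb"
Checking substrings for palindromes:
  [2:7] "dcccd" (len 5) => palindrome
  [3:6] "ccc" (len 3) => palindrome
  [1:3] "dd" (len 2) => palindrome
  [3:5] "cc" (len 2) => palindrome
  [4:6] "cc" (len 2) => palindrome
Longest palindromic substring: "dcccd" with length 5

5


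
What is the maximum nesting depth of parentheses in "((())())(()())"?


Input: "((())())(()())"
Tracking depth:
  Position 0 '(': depth becomes 1
  Position 1 '(': depth becomes 2
  Position 2 '(': depth becomes 3
  Position 3 ')': depth becomes 2
  Position 4 ')': depth becomes 1
  Position 5 '(': depth becomes 2
  Position 6 ')': depth becomes 1
  Position 7 ')': depth becomes 0
  Position 8 '(': depth becomes 1
  Position 9 '(': depth becomes 2
  Position 10 ')': depth becomes 1
  Position 11 '(': depth becomes 2
  Position 12 ')': depth becomes 1
  Position 13 ')': depth becomes 0
Maximum depth reached: 3

3


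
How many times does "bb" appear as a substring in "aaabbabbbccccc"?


Searching for "bb" in "aaabbabbbccccc"
Scanning each position:
  Position 0: "aa" => no
  Position 1: "aa" => no
  Position 2: "ab" => no
  Position 3: "bb" => MATCH
  Position 4: "ba" => no
  Position 5: "ab" => no
  Position 6: "bb" => MATCH
  Position 7: "bb" => MATCH
  Position 8: "bc" => no
  Position 9: "cc" => no
  Position 10: "cc" => no
  Position 11: "cc" => no
  Position 12: "cc" => no
Total occurrences: 3

3


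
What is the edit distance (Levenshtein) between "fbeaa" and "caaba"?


Computing edit distance: "fbeaa" -> "caaba"
DP table:
           c    a    a    b    a
      0    1    2    3    4    5
  f   1    1    2    3    4    5
  b   2    2    2    3    3    4
  e   3    3    3    3    4    4
  a   4    4    3    3    4    4
  a   5    5    4    3    4    4
Edit distance = dp[5][5] = 4

4


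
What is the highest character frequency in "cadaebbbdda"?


Input: cadaebbbdda
Character counts:
  'a': 3
  'b': 3
  'c': 1
  'd': 3
  'e': 1
Maximum frequency: 3

3


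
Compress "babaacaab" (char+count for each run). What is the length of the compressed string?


Input: babaacaab
Runs:
  'b' x 1 => "b1"
  'a' x 1 => "a1"
  'b' x 1 => "b1"
  'a' x 2 => "a2"
  'c' x 1 => "c1"
  'a' x 2 => "a2"
  'b' x 1 => "b1"
Compressed: "b1a1b1a2c1a2b1"
Compressed length: 14

14


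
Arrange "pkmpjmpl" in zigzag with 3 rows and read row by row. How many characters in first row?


Zigzag "pkmpjmpl" into 3 rows:
Placing characters:
  'p' => row 0
  'k' => row 1
  'm' => row 2
  'p' => row 1
  'j' => row 0
  'm' => row 1
  'p' => row 2
  'l' => row 1
Rows:
  Row 0: "pj"
  Row 1: "kpml"
  Row 2: "mp"
First row length: 2

2


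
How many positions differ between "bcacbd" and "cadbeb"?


Comparing "bcacbd" and "cadbeb" position by position:
  Position 0: 'b' vs 'c' => DIFFER
  Position 1: 'c' vs 'a' => DIFFER
  Position 2: 'a' vs 'd' => DIFFER
  Position 3: 'c' vs 'b' => DIFFER
  Position 4: 'b' vs 'e' => DIFFER
  Position 5: 'd' vs 'b' => DIFFER
Positions that differ: 6

6


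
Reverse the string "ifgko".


Input: ifgko
Reading characters right to left:
  Position 4: 'o'
  Position 3: 'k'
  Position 2: 'g'
  Position 1: 'f'
  Position 0: 'i'
Reversed: okgfi

okgfi


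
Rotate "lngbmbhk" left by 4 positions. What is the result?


Input: "lngbmbhk", rotate left by 4
First 4 characters: "lngb"
Remaining characters: "mbhk"
Concatenate remaining + first: "mbhk" + "lngb" = "mbhklngb"

mbhklngb


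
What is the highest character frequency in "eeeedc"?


Input: eeeedc
Character counts:
  'c': 1
  'd': 1
  'e': 4
Maximum frequency: 4

4


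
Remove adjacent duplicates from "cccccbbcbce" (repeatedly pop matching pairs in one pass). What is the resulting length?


Input: cccccbbcbce
Stack-based adjacent duplicate removal:
  Read 'c': push. Stack: c
  Read 'c': matches stack top 'c' => pop. Stack: (empty)
  Read 'c': push. Stack: c
  Read 'c': matches stack top 'c' => pop. Stack: (empty)
  Read 'c': push. Stack: c
  Read 'b': push. Stack: cb
  Read 'b': matches stack top 'b' => pop. Stack: c
  Read 'c': matches stack top 'c' => pop. Stack: (empty)
  Read 'b': push. Stack: b
  Read 'c': push. Stack: bc
  Read 'e': push. Stack: bce
Final stack: "bce" (length 3)

3


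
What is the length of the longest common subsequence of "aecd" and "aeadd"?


LCS of "aecd" and "aeadd"
DP table:
           a    e    a    d    d
      0    0    0    0    0    0
  a   0    1    1    1    1    1
  e   0    1    2    2    2    2
  c   0    1    2    2    2    2
  d   0    1    2    2    3    3
LCS length = dp[4][5] = 3

3


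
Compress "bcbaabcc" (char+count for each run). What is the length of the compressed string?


Input: bcbaabcc
Runs:
  'b' x 1 => "b1"
  'c' x 1 => "c1"
  'b' x 1 => "b1"
  'a' x 2 => "a2"
  'b' x 1 => "b1"
  'c' x 2 => "c2"
Compressed: "b1c1b1a2b1c2"
Compressed length: 12

12


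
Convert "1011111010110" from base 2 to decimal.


Input: "1011111010110" in base 2
Positional expansion:
  Digit '1' (value 1) x 2^12 = 4096
  Digit '0' (value 0) x 2^11 = 0
  Digit '1' (value 1) x 2^10 = 1024
  Digit '1' (value 1) x 2^9 = 512
  Digit '1' (value 1) x 2^8 = 256
  Digit '1' (value 1) x 2^7 = 128
  Digit '1' (value 1) x 2^6 = 64
  Digit '0' (value 0) x 2^5 = 0
  Digit '1' (value 1) x 2^4 = 16
  Digit '0' (value 0) x 2^3 = 0
  Digit '1' (value 1) x 2^2 = 4
  Digit '1' (value 1) x 2^1 = 2
  Digit '0' (value 0) x 2^0 = 0
Sum = 6102

6102


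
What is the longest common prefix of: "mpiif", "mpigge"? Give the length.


Words: mpiif, mpigge
  Position 0: all 'm' => match
  Position 1: all 'p' => match
  Position 2: all 'i' => match
  Position 3: ('i', 'g') => mismatch, stop
LCP = "mpi" (length 3)

3


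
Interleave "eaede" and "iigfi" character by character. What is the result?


Interleaving "eaede" and "iigfi":
  Position 0: 'e' from first, 'i' from second => "ei"
  Position 1: 'a' from first, 'i' from second => "ai"
  Position 2: 'e' from first, 'g' from second => "eg"
  Position 3: 'd' from first, 'f' from second => "df"
  Position 4: 'e' from first, 'i' from second => "ei"
Result: eiaiegdfei

eiaiegdfei


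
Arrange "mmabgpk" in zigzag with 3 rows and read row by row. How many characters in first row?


Zigzag "mmabgpk" into 3 rows:
Placing characters:
  'm' => row 0
  'm' => row 1
  'a' => row 2
  'b' => row 1
  'g' => row 0
  'p' => row 1
  'k' => row 2
Rows:
  Row 0: "mg"
  Row 1: "mbp"
  Row 2: "ak"
First row length: 2

2


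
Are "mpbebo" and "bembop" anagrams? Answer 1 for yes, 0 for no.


Strings: "mpbebo", "bembop"
Sorted first:  bbemop
Sorted second: bbemop
Sorted forms match => anagrams

1


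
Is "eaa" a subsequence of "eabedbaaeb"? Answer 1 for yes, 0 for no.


Check if "eaa" is a subsequence of "eabedbaaeb"
Greedy scan:
  Position 0 ('e'): matches sub[0] = 'e'
  Position 1 ('a'): matches sub[1] = 'a'
  Position 2 ('b'): no match needed
  Position 3 ('e'): no match needed
  Position 4 ('d'): no match needed
  Position 5 ('b'): no match needed
  Position 6 ('a'): matches sub[2] = 'a'
  Position 7 ('a'): no match needed
  Position 8 ('e'): no match needed
  Position 9 ('b'): no match needed
All 3 characters matched => is a subsequence

1


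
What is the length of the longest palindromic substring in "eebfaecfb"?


Input: "eebfaecfb"
Checking substrings for palindromes:
  [0:2] "ee" (len 2) => palindrome
Longest palindromic substring: "ee" with length 2

2


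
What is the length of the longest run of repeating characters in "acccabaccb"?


Input: "acccabaccb"
Scanning for longest run:
  Position 1 ('c'): new char, reset run to 1
  Position 2 ('c'): continues run of 'c', length=2
  Position 3 ('c'): continues run of 'c', length=3
  Position 4 ('a'): new char, reset run to 1
  Position 5 ('b'): new char, reset run to 1
  Position 6 ('a'): new char, reset run to 1
  Position 7 ('c'): new char, reset run to 1
  Position 8 ('c'): continues run of 'c', length=2
  Position 9 ('b'): new char, reset run to 1
Longest run: 'c' with length 3

3


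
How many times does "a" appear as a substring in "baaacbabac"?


Searching for "a" in "baaacbabac"
Scanning each position:
  Position 0: "b" => no
  Position 1: "a" => MATCH
  Position 2: "a" => MATCH
  Position 3: "a" => MATCH
  Position 4: "c" => no
  Position 5: "b" => no
  Position 6: "a" => MATCH
  Position 7: "b" => no
  Position 8: "a" => MATCH
  Position 9: "c" => no
Total occurrences: 5

5
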